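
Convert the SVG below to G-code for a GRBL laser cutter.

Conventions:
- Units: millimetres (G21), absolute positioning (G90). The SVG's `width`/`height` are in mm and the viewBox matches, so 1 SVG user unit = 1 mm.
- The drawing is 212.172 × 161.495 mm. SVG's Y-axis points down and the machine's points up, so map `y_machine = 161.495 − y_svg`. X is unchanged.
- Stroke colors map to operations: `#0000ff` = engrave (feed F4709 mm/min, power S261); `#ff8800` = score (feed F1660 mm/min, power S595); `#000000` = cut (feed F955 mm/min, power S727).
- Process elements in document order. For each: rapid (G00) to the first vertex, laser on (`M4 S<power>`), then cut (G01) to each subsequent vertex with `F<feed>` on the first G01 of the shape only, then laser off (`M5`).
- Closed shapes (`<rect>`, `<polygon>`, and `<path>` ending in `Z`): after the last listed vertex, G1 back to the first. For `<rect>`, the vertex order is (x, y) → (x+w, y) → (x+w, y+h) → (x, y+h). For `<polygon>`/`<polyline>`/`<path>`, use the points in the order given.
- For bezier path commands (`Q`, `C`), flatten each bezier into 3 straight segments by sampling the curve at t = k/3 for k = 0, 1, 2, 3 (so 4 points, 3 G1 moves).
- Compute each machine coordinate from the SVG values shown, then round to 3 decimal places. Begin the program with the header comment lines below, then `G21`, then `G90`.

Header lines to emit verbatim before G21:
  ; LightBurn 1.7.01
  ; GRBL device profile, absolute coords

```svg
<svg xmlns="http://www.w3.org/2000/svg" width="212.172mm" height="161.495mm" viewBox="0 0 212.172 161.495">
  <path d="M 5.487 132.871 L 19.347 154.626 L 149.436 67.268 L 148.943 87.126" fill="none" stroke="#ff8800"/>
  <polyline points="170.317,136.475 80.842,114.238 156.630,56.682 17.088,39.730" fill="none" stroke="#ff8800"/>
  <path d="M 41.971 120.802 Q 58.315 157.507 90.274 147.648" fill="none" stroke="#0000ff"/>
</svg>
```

Since the viewBox matches the mm dimensions, user units are millimetres directly. The only transform is the Y-flip y_m = 161.495 − y_svg.

Shape 1 is a open polyline drawn with `<path>`. Its stroke #ff8800 means score at S595, F1660. After flipping Y the toolpath is (5.487,28.624) → (19.347,6.869) → (149.436,94.227) → (148.943,74.369).

Shape 2 is a open polyline drawn with `<polyline>`. Its stroke #ff8800 means score at S595, F1660. After flipping Y the toolpath is (170.317,25.020) → (80.842,47.257) → (156.630,104.813) → (17.088,121.765).

Shape 3 is a quadratic bezier drawn with `<path>`. Its stroke #0000ff means engrave at S261, F4709. After flipping Y the toolpath is (41.971,40.693) → (54.602,21.397) → (70.703,12.448) → (90.274,13.847).

; LightBurn 1.7.01
; GRBL device profile, absolute coords
G21
G90
G00 X5.487 Y28.624
M4 S595
G01 X19.347 Y6.869 F1660
G01 X149.436 Y94.227
G01 X148.943 Y74.369
M5
G00 X170.317 Y25.020
M4 S595
G01 X80.842 Y47.257 F1660
G01 X156.630 Y104.813
G01 X17.088 Y121.765
M5
G00 X41.971 Y40.693
M4 S261
G01 X54.602 Y21.397 F4709
G01 X70.703 Y12.448
G01 X90.274 Y13.847
M5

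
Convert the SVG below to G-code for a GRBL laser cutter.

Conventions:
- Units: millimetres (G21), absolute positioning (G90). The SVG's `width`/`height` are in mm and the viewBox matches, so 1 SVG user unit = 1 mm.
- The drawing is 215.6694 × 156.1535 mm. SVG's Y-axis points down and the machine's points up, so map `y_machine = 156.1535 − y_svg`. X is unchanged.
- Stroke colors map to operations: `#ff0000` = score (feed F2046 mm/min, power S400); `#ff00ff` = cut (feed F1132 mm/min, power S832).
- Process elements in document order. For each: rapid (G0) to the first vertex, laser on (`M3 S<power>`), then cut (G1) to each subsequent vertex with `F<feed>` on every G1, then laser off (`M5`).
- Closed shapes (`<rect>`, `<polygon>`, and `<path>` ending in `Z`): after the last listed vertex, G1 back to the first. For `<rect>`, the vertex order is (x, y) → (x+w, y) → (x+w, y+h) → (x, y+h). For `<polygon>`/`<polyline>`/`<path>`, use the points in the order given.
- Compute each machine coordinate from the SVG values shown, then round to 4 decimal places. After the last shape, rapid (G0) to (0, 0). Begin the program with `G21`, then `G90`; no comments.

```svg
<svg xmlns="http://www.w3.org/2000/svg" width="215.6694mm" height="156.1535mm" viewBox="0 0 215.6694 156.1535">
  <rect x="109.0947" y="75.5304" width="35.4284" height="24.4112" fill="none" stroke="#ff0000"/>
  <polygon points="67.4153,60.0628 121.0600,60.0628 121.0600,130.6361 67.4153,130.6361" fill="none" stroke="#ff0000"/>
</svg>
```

G21
G90
G0 X109.0947 Y80.6231
M3 S400
G1 X144.5231 Y80.6231 F2046
G1 X144.5231 Y56.2119 F2046
G1 X109.0947 Y56.2119 F2046
G1 X109.0947 Y80.6231 F2046
M5
G0 X67.4153 Y96.0907
M3 S400
G1 X121.0600 Y96.0907 F2046
G1 X121.0600 Y25.5174 F2046
G1 X67.4153 Y25.5174 F2046
G1 X67.4153 Y96.0907 F2046
M5
G0 X0.0000 Y0.0000

viewBox `0 0 215.6694 156.1535` with mm width/height → 1 unit = 1 mm. Flip: y_m = 156.1535 − y_svg.

**Shape 1** — `<rect>` rectangle, stroke `#ff0000` → score (S400, F2046). Machine vertices: (109.0947,80.6231) → (144.5231,80.6231) → (144.5231,56.2119) → (109.0947,56.2119) → (109.0947,80.6231). Closed: final G1 returns to the first vertex.

**Shape 2** — `<polygon>` rectangle, stroke `#ff0000` → score (S400, F2046). Machine vertices: (67.4153,96.0907) → (121.0600,96.0907) → (121.0600,25.5174) → (67.4153,25.5174) → (67.4153,96.0907). Closed: final G1 returns to the first vertex.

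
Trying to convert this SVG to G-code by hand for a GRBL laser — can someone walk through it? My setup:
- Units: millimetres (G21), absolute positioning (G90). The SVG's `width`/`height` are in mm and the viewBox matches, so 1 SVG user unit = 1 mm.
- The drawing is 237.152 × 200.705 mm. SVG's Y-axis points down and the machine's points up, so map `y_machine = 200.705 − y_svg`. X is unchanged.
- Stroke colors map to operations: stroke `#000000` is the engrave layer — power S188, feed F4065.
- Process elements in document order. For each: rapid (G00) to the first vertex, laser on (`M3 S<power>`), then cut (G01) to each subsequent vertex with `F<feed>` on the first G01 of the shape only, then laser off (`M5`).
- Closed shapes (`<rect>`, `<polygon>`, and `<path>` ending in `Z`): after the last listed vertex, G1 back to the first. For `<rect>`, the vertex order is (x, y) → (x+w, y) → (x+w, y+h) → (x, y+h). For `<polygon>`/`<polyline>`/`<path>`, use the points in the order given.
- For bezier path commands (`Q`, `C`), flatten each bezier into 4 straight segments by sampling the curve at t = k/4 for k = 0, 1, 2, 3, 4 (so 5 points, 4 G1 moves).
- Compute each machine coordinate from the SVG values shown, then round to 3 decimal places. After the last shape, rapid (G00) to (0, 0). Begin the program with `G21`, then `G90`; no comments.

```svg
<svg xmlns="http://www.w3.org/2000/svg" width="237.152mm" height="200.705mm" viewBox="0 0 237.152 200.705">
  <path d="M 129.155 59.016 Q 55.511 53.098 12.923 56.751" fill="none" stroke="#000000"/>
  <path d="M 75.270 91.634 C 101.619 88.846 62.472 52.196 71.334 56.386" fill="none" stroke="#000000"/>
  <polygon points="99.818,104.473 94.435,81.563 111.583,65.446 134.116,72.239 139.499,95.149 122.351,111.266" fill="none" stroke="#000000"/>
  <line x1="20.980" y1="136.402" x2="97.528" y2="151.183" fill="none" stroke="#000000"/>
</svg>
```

G21
G90
G00 X129.155 Y141.689
M3 S188
G01 X94.274 Y144.050 F4065
G01 X63.275 Y145.214
G01 X36.158 Y145.182
G01 X12.923 Y143.954
M5
G00 X75.270 Y109.071
M3 S188
G01 X84.525 Y116.344 F4065
G01 X79.860 Y129.312
G01 X71.916 Y140.971
G01 X71.334 Y144.319
M5
G00 X99.818 Y96.232
M3 S188
G01 X94.435 Y119.142 F4065
G01 X111.583 Y135.259
G01 X134.116 Y128.466
G01 X139.499 Y105.556
G01 X122.351 Y89.439
G01 X99.818 Y96.232
M5
G00 X20.980 Y64.303
M3 S188
G01 X97.528 Y49.522 F4065
M5
G00 X0.000 Y0.000

viewBox `0 0 237.152 200.705` with mm width/height → 1 unit = 1 mm. Flip: y_m = 200.705 − y_svg.

**Shape 1** — `<path>` quadratic bezier, stroke `#000000` → engrave (S188, F4065). Control points (SVG): P0=(129.155,59.016), P1=(55.511,53.098), P2=(12.923,56.751); sampled at t=k/4. Machine vertices: (129.155,141.689) → (94.274,144.050) → (63.275,145.214) → (36.158,145.182) → (12.923,143.954). Open path.

**Shape 2** — `<path>` cubic bezier, stroke `#000000` → engrave (S188, F4065). Control points (SVG): P0=(75.270,91.634), P1=(101.619,88.846), P2=(62.472,52.196), P3=(71.334,56.386); sampled at t=k/4. Machine vertices: (75.270,109.071) → (84.525,116.344) → (79.860,129.312) → (71.916,140.971) → (71.334,144.319). Open path.

**Shape 3** — `<polygon>` regular polygon, stroke `#000000` → engrave (S188, F4065). Machine vertices: (99.818,96.232) → (94.435,119.142) → (111.583,135.259) → (134.116,128.466) → (139.499,105.556) → (122.351,89.439) → (99.818,96.232). Closed: final G1 returns to the first vertex.

**Shape 4** — `<line>` line segment, stroke `#000000` → engrave (S188, F4065). Machine vertices: (20.980,64.303) → (97.528,49.522). Open path.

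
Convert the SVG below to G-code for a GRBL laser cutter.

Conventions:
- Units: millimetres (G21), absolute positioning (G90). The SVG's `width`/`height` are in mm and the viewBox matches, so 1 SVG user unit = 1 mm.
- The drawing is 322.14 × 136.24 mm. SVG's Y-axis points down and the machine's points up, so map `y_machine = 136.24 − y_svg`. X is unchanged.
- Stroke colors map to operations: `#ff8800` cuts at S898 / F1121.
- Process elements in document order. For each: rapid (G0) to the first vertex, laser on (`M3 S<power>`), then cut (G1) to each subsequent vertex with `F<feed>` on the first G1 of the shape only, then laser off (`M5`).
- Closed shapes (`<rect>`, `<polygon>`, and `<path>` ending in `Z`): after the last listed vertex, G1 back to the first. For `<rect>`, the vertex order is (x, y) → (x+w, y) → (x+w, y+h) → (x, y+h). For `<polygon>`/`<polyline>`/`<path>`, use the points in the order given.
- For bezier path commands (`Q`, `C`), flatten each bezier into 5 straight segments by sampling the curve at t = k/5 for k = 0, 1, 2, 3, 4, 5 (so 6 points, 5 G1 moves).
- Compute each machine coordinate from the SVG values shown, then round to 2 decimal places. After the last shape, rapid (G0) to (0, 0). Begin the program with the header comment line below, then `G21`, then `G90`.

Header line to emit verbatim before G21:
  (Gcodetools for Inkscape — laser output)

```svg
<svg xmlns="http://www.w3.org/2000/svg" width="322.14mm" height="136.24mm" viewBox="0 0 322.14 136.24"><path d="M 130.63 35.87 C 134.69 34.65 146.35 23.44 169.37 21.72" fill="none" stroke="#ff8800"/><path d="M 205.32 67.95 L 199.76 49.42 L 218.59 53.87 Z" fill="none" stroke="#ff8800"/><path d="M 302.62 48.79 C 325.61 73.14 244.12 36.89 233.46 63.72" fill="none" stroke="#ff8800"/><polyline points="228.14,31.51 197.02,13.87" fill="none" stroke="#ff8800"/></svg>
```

(Gcodetools for Inkscape — laser output)
G21
G90
G0 X130.63 Y100.37
M3 S898
G1 X134.01 Y102.14 F1121
G1 X139.39 Y105.38
G1 X146.96 Y109.15
G1 X156.89 Y112.51
G1 X169.37 Y114.52
M5
G0 X205.32 Y68.29
M3 S898
G1 X199.76 Y86.82 F1121
G1 X218.59 Y82.37
G1 X205.32 Y68.29
M5
G0 X302.62 Y87.45
M3 S898
G1 X305.28 Y79.12 F1121
G1 X291.28 Y79.40
G1 X269.03 Y82.35
G1 X246.95 Y82.04
G1 X233.46 Y72.52
M5
G0 X228.14 Y104.73
M3 S898
G1 X197.02 Y122.37 F1121
M5
G0 X0.00 Y0.00

1 u = 1 mm; y_m = 136.24 − y.

[1] `<path>` cubic bezier, #ff8800→cut S898 F1121: (130.63,100.37) → (134.01,102.14) → (139.39,105.38) → (146.96,109.15) → (156.89,112.51) → (169.37,114.52)

[2] `<path>` regular polygon, #ff8800→cut S898 F1121: (205.32,68.29) → (199.76,86.82) → (218.59,82.37) → (205.32,68.29) (closed)

[3] `<path>` cubic bezier, #ff8800→cut S898 F1121: (302.62,87.45) → (305.28,79.12) → (291.28,79.40) → (269.03,82.35) → (246.95,82.04) → (233.46,72.52)

[4] `<polyline>` line segment, #ff8800→cut S898 F1121: (228.14,104.73) → (197.02,122.37)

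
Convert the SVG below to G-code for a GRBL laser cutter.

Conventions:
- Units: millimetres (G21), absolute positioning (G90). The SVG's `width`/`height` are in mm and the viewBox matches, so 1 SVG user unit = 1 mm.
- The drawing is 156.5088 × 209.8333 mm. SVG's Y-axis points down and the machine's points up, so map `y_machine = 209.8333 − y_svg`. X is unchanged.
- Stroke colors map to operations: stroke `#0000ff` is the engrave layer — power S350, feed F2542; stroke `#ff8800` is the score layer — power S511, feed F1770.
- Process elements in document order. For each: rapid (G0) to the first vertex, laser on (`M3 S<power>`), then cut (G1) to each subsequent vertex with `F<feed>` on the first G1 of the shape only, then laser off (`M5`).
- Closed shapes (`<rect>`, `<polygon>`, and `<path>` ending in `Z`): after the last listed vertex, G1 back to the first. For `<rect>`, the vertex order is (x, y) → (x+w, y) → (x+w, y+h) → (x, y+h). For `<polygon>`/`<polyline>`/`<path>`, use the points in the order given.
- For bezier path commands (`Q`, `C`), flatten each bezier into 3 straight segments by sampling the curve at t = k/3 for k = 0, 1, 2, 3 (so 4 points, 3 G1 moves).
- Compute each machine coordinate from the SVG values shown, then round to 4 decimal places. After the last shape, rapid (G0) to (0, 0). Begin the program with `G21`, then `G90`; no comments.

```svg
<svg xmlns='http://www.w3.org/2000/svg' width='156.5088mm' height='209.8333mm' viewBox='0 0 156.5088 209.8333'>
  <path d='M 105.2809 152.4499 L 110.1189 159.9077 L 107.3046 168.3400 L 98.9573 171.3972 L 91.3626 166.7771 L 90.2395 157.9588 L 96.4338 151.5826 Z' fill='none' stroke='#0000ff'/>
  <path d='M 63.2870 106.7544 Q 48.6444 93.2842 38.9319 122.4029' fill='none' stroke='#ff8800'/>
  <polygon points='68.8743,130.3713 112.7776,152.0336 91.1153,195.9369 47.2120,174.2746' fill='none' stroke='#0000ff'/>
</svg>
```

1 u = 1 mm; y_m = 209.8333 − y.

[1] `<path>` regular polygon, #0000ff→engrave S350 F2542: (105.2809,57.3834) → (110.1189,49.9256) → (107.3046,41.4933) → (98.9573,38.4361) → (91.3626,43.0562) → (90.2395,51.8745) → (96.4338,58.2507) → (105.2809,57.3834) (closed)

[2] `<path>` quadratic bezier, #ff8800→score S511 F1770: (63.2870,103.0789) → (54.0731,107.3269) → (45.9547,102.1108) → (38.9319,87.4304)

[3] `<polygon>` regular polygon, #0000ff→engrave S350 F2542: (68.8743,79.4620) → (112.7776,57.7997) → (91.1153,13.8964) → (47.2120,35.5587) → (68.8743,79.4620) (closed)

G21
G90
G0 X105.2809 Y57.3834
M3 S350
G1 X110.1189 Y49.9256 F2542
G1 X107.3046 Y41.4933
G1 X98.9573 Y38.4361
G1 X91.3626 Y43.0562
G1 X90.2395 Y51.8745
G1 X96.4338 Y58.2507
G1 X105.2809 Y57.3834
M5
G0 X63.2870 Y103.0789
M3 S511
G1 X54.0731 Y107.3269 F1770
G1 X45.9547 Y102.1108
G1 X38.9319 Y87.4304
M5
G0 X68.8743 Y79.4620
M3 S350
G1 X112.7776 Y57.7997 F2542
G1 X91.1153 Y13.8964
G1 X47.2120 Y35.5587
G1 X68.8743 Y79.4620
M5
G0 X0.0000 Y0.0000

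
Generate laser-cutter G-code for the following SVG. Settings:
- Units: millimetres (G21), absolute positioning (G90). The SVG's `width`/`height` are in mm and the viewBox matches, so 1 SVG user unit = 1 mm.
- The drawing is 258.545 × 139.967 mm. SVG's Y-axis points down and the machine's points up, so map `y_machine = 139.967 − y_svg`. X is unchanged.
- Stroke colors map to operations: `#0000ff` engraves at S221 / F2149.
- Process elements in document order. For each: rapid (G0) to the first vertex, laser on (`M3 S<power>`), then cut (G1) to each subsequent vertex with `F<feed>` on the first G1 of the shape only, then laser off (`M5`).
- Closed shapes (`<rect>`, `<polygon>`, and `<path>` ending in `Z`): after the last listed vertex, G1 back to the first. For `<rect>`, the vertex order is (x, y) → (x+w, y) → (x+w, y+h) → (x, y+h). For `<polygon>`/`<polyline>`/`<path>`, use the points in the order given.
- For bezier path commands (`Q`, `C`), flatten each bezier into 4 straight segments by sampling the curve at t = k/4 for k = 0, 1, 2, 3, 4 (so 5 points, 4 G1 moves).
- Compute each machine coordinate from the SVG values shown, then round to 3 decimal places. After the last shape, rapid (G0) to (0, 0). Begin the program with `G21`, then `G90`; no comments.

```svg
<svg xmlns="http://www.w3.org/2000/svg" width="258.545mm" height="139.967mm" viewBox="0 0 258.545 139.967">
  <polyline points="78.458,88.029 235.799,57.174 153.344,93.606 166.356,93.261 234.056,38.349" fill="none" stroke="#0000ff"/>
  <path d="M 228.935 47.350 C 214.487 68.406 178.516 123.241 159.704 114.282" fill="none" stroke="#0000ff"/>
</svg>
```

viewBox `0 0 258.545 139.967` with mm width/height → 1 unit = 1 mm. Flip: y_m = 139.967 − y_svg.

**Shape 1** — `<polyline>` open polyline, stroke `#0000ff` → engrave (S221, F2149). Machine vertices: (78.458,51.938) → (235.799,82.793) → (153.344,46.361) → (166.356,46.706) → (234.056,101.618). Open path.

**Shape 2** — `<path>` cubic bezier, stroke `#0000ff` → engrave (S221, F2149). Control points (SVG): P0=(228.935,47.350), P1=(214.487,68.406), P2=(178.516,123.241), P3=(159.704,114.282); sampled at t=k/4. Machine vertices: (228.935,92.617) → (214.668,72.016) → (195.956,47.895) → (176.426,29.403) → (159.704,25.685). Open path.

G21
G90
G0 X78.458 Y51.938
M3 S221
G1 X235.799 Y82.793 F2149
G1 X153.344 Y46.361
G1 X166.356 Y46.706
G1 X234.056 Y101.618
M5
G0 X228.935 Y92.617
M3 S221
G1 X214.668 Y72.016 F2149
G1 X195.956 Y47.895
G1 X176.426 Y29.403
G1 X159.704 Y25.685
M5
G0 X0.000 Y0.000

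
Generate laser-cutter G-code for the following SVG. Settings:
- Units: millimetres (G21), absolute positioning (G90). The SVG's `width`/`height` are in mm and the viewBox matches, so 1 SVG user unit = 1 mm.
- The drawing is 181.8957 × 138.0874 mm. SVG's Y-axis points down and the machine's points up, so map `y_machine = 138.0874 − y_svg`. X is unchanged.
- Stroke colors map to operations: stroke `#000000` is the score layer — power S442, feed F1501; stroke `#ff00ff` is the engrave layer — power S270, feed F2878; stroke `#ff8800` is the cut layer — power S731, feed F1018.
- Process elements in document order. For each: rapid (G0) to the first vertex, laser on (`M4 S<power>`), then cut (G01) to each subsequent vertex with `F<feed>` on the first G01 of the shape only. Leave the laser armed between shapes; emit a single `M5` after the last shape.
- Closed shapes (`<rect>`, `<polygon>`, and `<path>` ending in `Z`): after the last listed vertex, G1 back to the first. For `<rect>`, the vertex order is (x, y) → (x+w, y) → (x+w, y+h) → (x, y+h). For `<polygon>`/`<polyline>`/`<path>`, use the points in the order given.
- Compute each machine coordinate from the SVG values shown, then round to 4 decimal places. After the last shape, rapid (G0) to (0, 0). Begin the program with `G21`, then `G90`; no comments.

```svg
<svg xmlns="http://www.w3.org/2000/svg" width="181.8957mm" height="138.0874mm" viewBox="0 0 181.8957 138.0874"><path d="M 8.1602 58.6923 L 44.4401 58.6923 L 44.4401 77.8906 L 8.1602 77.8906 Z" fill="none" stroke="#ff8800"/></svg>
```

1 u = 1 mm; y_m = 138.0874 − y.

[1] `<path>` rectangle, #ff8800→cut S731 F1018: (8.1602,79.3951) → (44.4401,79.3951) → (44.4401,60.1968) → (8.1602,60.1968) → (8.1602,79.3951) (closed)

G21
G90
G0 X8.1602 Y79.3951
M4 S731
G01 X44.4401 Y79.3951 F1018
G01 X44.4401 Y60.1968
G01 X8.1602 Y60.1968
G01 X8.1602 Y79.3951
M5
G0 X0.0000 Y0.0000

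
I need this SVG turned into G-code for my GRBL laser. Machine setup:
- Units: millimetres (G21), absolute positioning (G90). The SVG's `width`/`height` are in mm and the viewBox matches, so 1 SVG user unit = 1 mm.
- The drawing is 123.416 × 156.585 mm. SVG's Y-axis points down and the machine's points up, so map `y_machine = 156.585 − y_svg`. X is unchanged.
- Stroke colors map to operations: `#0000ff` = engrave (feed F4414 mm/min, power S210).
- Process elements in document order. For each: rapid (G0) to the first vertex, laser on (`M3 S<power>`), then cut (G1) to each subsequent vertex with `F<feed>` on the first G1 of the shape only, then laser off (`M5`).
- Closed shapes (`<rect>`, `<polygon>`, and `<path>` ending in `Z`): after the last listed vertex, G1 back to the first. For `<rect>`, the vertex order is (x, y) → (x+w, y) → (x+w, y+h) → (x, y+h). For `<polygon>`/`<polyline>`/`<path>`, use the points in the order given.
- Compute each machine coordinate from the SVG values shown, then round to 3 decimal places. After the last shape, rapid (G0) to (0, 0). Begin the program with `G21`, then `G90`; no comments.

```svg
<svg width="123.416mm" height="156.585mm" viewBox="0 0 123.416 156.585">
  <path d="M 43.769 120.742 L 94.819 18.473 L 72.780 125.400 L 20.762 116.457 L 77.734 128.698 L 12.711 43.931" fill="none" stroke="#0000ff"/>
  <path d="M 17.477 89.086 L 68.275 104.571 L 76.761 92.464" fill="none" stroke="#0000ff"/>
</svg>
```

G21
G90
G0 X43.769 Y35.843
M3 S210
G1 X94.819 Y138.112 F4414
G1 X72.780 Y31.185
G1 X20.762 Y40.128
G1 X77.734 Y27.887
G1 X12.711 Y112.654
M5
G0 X17.477 Y67.499
M3 S210
G1 X68.275 Y52.014 F4414
G1 X76.761 Y64.121
M5
G0 X0.000 Y0.000

1 u = 1 mm; y_m = 156.585 − y.

[1] `<path>` open polyline, #0000ff→engrave S210 F4414: (43.769,35.843) → (94.819,138.112) → (72.780,31.185) → (20.762,40.128) → (77.734,27.887) → (12.711,112.654)

[2] `<path>` open polyline, #0000ff→engrave S210 F4414: (17.477,67.499) → (68.275,52.014) → (76.761,64.121)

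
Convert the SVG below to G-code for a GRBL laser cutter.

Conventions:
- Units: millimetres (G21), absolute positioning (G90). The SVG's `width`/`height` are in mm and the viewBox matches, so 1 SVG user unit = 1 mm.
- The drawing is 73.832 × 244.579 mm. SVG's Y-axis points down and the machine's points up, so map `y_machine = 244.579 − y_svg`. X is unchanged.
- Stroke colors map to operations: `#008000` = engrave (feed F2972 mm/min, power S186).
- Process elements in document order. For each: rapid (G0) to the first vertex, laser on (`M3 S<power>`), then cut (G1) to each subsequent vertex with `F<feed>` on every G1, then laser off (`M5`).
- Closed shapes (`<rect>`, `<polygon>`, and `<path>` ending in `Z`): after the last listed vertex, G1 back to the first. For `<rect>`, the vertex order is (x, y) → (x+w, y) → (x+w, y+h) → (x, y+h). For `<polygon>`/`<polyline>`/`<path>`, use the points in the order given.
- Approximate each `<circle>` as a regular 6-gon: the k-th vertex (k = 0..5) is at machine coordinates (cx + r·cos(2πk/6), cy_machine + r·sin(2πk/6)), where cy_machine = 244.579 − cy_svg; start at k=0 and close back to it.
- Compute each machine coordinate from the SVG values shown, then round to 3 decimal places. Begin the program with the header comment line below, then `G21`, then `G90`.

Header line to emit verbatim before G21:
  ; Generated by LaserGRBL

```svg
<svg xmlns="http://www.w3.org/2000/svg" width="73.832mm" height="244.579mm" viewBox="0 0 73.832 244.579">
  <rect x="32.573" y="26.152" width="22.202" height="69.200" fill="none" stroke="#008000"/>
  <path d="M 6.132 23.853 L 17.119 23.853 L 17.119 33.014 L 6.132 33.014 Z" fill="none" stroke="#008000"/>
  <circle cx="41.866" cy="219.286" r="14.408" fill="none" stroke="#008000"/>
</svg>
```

viewBox `0 0 73.832 244.579` with mm width/height → 1 unit = 1 mm. Flip: y_m = 244.579 − y_svg.

**Shape 1** — `<rect>` rectangle, stroke `#008000` → engrave (S186, F2972). Machine vertices: (32.573,218.427) → (54.775,218.427) → (54.775,149.227) → (32.573,149.227) → (32.573,218.427). Closed: final G1 returns to the first vertex.

**Shape 2** — `<path>` rectangle, stroke `#008000` → engrave (S186, F2972). Machine vertices: (6.132,220.726) → (17.119,220.726) → (17.119,211.565) → (6.132,211.565) → (6.132,220.726). Closed: final G1 returns to the first vertex.

**Shape 3** — `<circle>` circle, stroke `#008000` → engrave (S186, F2972). Machine vertices: (56.274,25.293) → (49.070,37.771) → (34.662,37.771) → (27.458,25.293) → (34.662,12.815) → (49.070,12.815) → (56.274,25.293). Closed: final G1 returns to the first vertex.

; Generated by LaserGRBL
G21
G90
G0 X32.573 Y218.427
M3 S186
G1 X54.775 Y218.427 F2972
G1 X54.775 Y149.227 F2972
G1 X32.573 Y149.227 F2972
G1 X32.573 Y218.427 F2972
M5
G0 X6.132 Y220.726
M3 S186
G1 X17.119 Y220.726 F2972
G1 X17.119 Y211.565 F2972
G1 X6.132 Y211.565 F2972
G1 X6.132 Y220.726 F2972
M5
G0 X56.274 Y25.293
M3 S186
G1 X49.070 Y37.771 F2972
G1 X34.662 Y37.771 F2972
G1 X27.458 Y25.293 F2972
G1 X34.662 Y12.815 F2972
G1 X49.070 Y12.815 F2972
G1 X56.274 Y25.293 F2972
M5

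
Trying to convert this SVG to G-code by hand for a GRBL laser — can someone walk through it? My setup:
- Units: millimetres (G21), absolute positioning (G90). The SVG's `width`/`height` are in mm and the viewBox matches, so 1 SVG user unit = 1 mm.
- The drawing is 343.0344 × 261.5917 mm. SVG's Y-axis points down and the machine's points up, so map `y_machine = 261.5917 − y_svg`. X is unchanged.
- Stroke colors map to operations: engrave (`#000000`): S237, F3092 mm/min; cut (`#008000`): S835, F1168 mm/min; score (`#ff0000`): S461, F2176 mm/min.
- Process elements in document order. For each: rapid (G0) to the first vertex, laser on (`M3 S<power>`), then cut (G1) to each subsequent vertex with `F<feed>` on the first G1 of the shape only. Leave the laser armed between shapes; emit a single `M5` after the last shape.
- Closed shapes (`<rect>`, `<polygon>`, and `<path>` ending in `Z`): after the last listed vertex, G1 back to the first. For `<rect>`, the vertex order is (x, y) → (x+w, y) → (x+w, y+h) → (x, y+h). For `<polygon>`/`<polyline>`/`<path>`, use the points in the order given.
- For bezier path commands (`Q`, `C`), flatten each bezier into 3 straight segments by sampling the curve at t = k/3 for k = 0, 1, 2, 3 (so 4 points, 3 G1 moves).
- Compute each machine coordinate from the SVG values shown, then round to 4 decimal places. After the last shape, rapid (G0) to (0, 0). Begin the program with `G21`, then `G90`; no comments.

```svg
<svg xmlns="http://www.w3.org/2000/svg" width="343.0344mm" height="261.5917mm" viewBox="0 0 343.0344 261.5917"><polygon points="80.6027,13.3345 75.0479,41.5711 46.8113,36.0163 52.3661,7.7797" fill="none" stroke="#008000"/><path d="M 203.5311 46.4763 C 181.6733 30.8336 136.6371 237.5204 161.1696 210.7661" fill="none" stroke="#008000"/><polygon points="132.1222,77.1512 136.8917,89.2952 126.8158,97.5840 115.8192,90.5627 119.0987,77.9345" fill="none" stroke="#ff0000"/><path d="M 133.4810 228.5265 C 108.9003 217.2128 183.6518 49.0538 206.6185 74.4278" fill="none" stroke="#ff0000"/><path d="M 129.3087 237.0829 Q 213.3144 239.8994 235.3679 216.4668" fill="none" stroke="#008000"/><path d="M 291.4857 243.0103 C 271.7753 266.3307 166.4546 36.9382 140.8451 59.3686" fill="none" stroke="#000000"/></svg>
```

G21
G90
G0 X80.6027 Y248.2572
M3 S835
G1 X75.0479 Y220.0206 F1168
G1 X46.8113 Y225.5754
G1 X52.3661 Y253.8120
G1 X80.6027 Y248.2572
G0 X203.5311 Y215.1154
M3 S835
G1 X177.3822 Y173.5287 F1168
G1 X156.3916 Y85.0046
G1 X161.1696 Y50.8256
G0 X132.1222 Y184.4405
M3 S461
G1 X136.8917 Y172.2965 F2176
G1 X126.8158 Y164.0077
G1 X115.8192 Y171.0290
G1 X119.0987 Y183.6572
G1 X132.1222 Y184.4405
G0 X133.4810 Y33.0652
M3 S461
G1 X136.4141 Y83.6837 F2176
G1 X171.9871 Y161.0039
G1 X206.6185 Y187.1639
G0 X129.3087 Y24.5088
M3 S835
G1 X178.4289 Y25.5477 F1168
G1 X213.7820 Y32.4197
G1 X235.3679 Y45.1249
G0 X291.4857 Y18.5814
M3 S237
G1 X249.3616 Y60.8121 F3092
G1 X186.9020 Y159.3990
G1 X140.8451 Y202.2231
M5
G0 X0.0000 Y0.0000

Since the viewBox matches the mm dimensions, user units are millimetres directly. The only transform is the Y-flip y_m = 261.5917 − y_svg.

Shape 1 is a regular polygon drawn with `<polygon>`. Its stroke #008000 means cut at S835, F1168. After flipping Y the toolpath is (80.6027,248.2572) → (75.0479,220.0206) → (46.8113,225.5754) → (52.3661,253.8120) → (80.6027,248.2572), returning to the start.

Shape 2 is a cubic bezier drawn with `<path>`. Its stroke #008000 means cut at S835, F1168. After flipping Y the toolpath is (203.5311,215.1154) → (177.3822,173.5287) → (156.3916,85.0046) → (161.1696,50.8256).

Shape 3 is a regular polygon drawn with `<polygon>`. Its stroke #ff0000 means score at S461, F2176. After flipping Y the toolpath is (132.1222,184.4405) → (136.8917,172.2965) → (126.8158,164.0077) → (115.8192,171.0290) → (119.0987,183.6572) → (132.1222,184.4405), returning to the start.

Shape 4 is a cubic bezier drawn with `<path>`. Its stroke #ff0000 means score at S461, F2176. After flipping Y the toolpath is (133.4810,33.0652) → (136.4141,83.6837) → (171.9871,161.0039) → (206.6185,187.1639).

Shape 5 is a quadratic bezier drawn with `<path>`. Its stroke #008000 means cut at S835, F1168. After flipping Y the toolpath is (129.3087,24.5088) → (178.4289,25.5477) → (213.7820,32.4197) → (235.3679,45.1249).

Shape 6 is a cubic bezier drawn with `<path>`. Its stroke #000000 means engrave at S237, F3092. After flipping Y the toolpath is (291.4857,18.5814) → (249.3616,60.8121) → (186.9020,159.3990) → (140.8451,202.2231).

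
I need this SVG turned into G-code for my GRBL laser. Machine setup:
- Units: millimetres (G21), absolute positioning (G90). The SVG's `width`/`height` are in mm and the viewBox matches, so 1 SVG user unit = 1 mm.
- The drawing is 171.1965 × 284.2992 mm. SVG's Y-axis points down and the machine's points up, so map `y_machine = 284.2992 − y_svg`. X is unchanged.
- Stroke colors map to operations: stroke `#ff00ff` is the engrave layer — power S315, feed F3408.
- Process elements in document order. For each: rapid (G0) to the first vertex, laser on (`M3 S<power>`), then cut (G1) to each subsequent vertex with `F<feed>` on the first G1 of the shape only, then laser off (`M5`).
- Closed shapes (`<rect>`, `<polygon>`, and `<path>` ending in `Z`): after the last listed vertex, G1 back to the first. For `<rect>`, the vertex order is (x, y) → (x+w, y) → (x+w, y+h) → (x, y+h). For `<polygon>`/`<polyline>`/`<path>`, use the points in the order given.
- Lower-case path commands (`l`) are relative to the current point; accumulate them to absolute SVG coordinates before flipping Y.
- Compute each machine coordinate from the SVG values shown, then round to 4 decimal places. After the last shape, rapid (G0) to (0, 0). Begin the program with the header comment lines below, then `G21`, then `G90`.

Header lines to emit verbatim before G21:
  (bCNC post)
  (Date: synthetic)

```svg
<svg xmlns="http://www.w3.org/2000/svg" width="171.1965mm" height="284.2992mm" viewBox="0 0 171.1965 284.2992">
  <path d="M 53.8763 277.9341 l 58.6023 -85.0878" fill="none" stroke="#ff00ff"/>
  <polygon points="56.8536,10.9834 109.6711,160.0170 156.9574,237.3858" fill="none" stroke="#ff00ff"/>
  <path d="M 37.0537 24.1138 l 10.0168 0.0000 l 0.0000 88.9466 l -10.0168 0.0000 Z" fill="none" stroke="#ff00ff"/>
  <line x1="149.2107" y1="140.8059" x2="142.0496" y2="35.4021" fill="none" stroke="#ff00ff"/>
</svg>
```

viewBox `0 0 171.1965 284.2992` with mm width/height → 1 unit = 1 mm. Flip: y_m = 284.2992 − y_svg.

**Shape 1** — `<path>` line segment, stroke `#ff00ff` → engrave (S315, F3408). Machine vertices: (53.8763,6.3651) → (112.4786,91.4529). Open path.

**Shape 2** — `<polygon>` closed polygon, stroke `#ff00ff` → engrave (S315, F3408). Machine vertices: (56.8536,273.3158) → (109.6711,124.2822) → (156.9574,46.9134) → (56.8536,273.3158). Closed: final G1 returns to the first vertex.

**Shape 3** — `<path>` rectangle, stroke `#ff00ff` → engrave (S315, F3408). Machine vertices: (37.0537,260.1854) → (47.0705,260.1854) → (47.0705,171.2388) → (37.0537,171.2388) → (37.0537,260.1854). Closed: final G1 returns to the first vertex.

**Shape 4** — `<line>` line segment, stroke `#ff00ff` → engrave (S315, F3408). Machine vertices: (149.2107,143.4933) → (142.0496,248.8971). Open path.

(bCNC post)
(Date: synthetic)
G21
G90
G0 X53.8763 Y6.3651
M3 S315
G1 X112.4786 Y91.4529 F3408
M5
G0 X56.8536 Y273.3158
M3 S315
G1 X109.6711 Y124.2822 F3408
G1 X156.9574 Y46.9134
G1 X56.8536 Y273.3158
M5
G0 X37.0537 Y260.1854
M3 S315
G1 X47.0705 Y260.1854 F3408
G1 X47.0705 Y171.2388
G1 X37.0537 Y171.2388
G1 X37.0537 Y260.1854
M5
G0 X149.2107 Y143.4933
M3 S315
G1 X142.0496 Y248.8971 F3408
M5
G0 X0.0000 Y0.0000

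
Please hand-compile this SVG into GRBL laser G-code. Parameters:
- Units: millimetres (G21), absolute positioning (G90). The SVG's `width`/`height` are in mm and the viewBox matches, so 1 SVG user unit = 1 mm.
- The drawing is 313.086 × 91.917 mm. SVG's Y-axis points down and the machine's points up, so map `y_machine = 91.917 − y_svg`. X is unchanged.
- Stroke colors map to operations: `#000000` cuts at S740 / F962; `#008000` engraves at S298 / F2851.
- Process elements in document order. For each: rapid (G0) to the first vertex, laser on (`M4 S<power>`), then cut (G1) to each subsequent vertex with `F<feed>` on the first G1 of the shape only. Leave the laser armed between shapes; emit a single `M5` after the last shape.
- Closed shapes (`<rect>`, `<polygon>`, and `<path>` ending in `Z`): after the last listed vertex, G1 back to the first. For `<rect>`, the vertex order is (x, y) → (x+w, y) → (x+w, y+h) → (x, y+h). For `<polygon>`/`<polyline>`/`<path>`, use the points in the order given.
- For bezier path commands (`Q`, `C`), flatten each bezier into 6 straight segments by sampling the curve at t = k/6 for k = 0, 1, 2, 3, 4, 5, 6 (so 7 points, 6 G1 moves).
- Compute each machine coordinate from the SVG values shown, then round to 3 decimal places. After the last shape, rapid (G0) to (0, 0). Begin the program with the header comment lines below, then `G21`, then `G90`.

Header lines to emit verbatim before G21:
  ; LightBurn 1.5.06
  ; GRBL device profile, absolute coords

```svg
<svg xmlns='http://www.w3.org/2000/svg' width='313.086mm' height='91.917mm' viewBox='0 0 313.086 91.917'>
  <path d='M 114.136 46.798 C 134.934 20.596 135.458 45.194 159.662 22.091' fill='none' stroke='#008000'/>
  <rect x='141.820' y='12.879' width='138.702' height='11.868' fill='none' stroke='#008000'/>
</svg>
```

Since the viewBox matches the mm dimensions, user units are millimetres directly. The only transform is the Y-flip y_m = 91.917 − y_svg.

Shape 1 is a cubic bezier drawn with `<path>`. Its stroke #008000 means engrave at S298, F2851. After flipping Y the toolpath is (114.136,45.119) → (123.049,54.443) → (129.804,58.036) → (135.622,58.635) → (141.723,58.975) → (149.330,61.794) → (159.662,69.826).

Shape 2 is a rectangle drawn with `<rect>`. Its stroke #008000 means engrave at S298, F2851. After flipping Y the toolpath is (141.820,79.038) → (280.522,79.038) → (280.522,67.170) → (141.820,67.170) → (141.820,79.038), returning to the start.

; LightBurn 1.5.06
; GRBL device profile, absolute coords
G21
G90
G0 X114.136 Y45.119
M4 S298
G1 X123.049 Y54.443 F2851
G1 X129.804 Y58.036
G1 X135.622 Y58.635
G1 X141.723 Y58.975
G1 X149.330 Y61.794
G1 X159.662 Y69.826
G0 X141.820 Y79.038
M4 S298
G1 X280.522 Y79.038 F2851
G1 X280.522 Y67.170
G1 X141.820 Y67.170
G1 X141.820 Y79.038
M5
G0 X0.000 Y0.000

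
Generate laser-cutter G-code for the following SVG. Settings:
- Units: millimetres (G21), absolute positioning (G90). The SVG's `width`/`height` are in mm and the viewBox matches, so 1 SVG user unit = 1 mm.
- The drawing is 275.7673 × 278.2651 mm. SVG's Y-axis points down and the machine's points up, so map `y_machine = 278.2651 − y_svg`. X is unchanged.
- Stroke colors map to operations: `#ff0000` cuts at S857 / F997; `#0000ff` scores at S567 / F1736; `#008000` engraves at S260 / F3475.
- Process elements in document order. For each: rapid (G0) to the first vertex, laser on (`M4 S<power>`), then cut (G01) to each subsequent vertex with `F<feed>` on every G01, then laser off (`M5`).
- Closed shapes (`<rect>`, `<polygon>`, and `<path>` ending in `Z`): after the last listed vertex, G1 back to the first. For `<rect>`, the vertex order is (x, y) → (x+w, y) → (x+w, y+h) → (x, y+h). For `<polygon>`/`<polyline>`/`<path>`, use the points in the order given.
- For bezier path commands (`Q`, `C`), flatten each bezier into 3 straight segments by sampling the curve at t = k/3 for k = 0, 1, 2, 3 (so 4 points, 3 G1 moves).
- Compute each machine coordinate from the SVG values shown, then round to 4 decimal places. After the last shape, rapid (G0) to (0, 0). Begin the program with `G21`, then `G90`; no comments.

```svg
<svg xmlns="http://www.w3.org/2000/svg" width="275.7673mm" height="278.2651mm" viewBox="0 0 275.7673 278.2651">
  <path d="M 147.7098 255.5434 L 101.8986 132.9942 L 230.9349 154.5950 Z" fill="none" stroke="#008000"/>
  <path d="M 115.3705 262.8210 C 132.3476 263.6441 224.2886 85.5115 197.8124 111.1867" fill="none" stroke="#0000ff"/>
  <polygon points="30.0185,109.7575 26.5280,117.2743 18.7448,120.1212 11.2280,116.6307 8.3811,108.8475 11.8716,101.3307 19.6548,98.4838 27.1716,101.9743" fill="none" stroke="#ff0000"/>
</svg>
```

G21
G90
G0 X147.7098 Y22.7217
M4 S260
G01 X101.8986 Y145.2709 F3475
G01 X230.9349 Y123.6701 F3475
G01 X147.7098 Y22.7217 F3475
M5
G0 X115.3705 Y15.4441
M4 S567
G01 X150.1733 Y60.0965 F1736
G01 X191.9785 Y138.9941 F1736
G01 X197.8124 Y167.0784 F1736
M5
G0 X30.0185 Y168.5076
M4 S857
G01 X26.5280 Y160.9908 F997
G01 X18.7448 Y158.1439 F997
G01 X11.2280 Y161.6344 F997
G01 X8.3811 Y169.4176 F997
G01 X11.8716 Y176.9344 F997
G01 X19.6548 Y179.7813 F997
G01 X27.1716 Y176.2908 F997
G01 X30.0185 Y168.5076 F997
M5
G0 X0.0000 Y0.0000

1 u = 1 mm; y_m = 278.2651 − y.

[1] `<path>` regular polygon, #008000→engrave S260 F3475: (147.7098,22.7217) → (101.8986,145.2709) → (230.9349,123.6701) → (147.7098,22.7217) (closed)

[2] `<path>` cubic bezier, #0000ff→score S567 F1736: (115.3705,15.4441) → (150.1733,60.0965) → (191.9785,138.9941) → (197.8124,167.0784)

[3] `<polygon>` regular polygon, #ff0000→cut S857 F997: (30.0185,168.5076) → (26.5280,160.9908) → (18.7448,158.1439) → (11.2280,161.6344) → (8.3811,169.4176) → (11.8716,176.9344) → (19.6548,179.7813) → (27.1716,176.2908) → (30.0185,168.5076) (closed)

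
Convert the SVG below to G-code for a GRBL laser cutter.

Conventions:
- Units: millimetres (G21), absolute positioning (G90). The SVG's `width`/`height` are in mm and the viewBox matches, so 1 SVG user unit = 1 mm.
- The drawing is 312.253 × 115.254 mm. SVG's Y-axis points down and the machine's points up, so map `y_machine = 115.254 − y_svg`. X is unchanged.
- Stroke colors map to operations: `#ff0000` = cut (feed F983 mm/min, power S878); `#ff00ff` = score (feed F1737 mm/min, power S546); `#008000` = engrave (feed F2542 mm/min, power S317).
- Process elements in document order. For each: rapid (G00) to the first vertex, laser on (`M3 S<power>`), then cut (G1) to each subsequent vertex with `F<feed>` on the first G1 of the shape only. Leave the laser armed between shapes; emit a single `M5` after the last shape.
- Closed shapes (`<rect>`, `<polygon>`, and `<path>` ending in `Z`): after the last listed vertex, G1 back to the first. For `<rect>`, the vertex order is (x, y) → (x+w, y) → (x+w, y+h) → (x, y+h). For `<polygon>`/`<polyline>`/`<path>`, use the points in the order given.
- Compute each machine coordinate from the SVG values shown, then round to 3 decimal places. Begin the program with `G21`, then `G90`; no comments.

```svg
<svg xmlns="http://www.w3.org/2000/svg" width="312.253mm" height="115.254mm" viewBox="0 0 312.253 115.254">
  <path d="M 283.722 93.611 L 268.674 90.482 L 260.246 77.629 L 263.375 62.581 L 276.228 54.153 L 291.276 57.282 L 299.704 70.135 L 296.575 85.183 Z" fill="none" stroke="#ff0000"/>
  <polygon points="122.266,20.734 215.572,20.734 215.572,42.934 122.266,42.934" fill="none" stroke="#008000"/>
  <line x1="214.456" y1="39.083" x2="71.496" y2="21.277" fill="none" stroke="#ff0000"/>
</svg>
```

G21
G90
G00 X283.722 Y21.643
M3 S878
G1 X268.674 Y24.772 F983
G1 X260.246 Y37.625
G1 X263.375 Y52.673
G1 X276.228 Y61.101
G1 X291.276 Y57.972
G1 X299.704 Y45.119
G1 X296.575 Y30.071
G1 X283.722 Y21.643
G00 X122.266 Y94.520
M3 S317
G1 X215.572 Y94.520 F2542
G1 X215.572 Y72.320
G1 X122.266 Y72.320
G1 X122.266 Y94.520
G00 X214.456 Y76.171
M3 S878
G1 X71.496 Y93.977 F983
M5

viewBox `0 0 312.253 115.254` with mm width/height → 1 unit = 1 mm. Flip: y_m = 115.254 − y_svg.

**Shape 1** — `<path>` regular polygon, stroke `#ff0000` → cut (S878, F983). Machine vertices: (283.722,21.643) → (268.674,24.772) → (260.246,37.625) → (263.375,52.673) → (276.228,61.101) → (291.276,57.972) → (299.704,45.119) → (296.575,30.071) → (283.722,21.643). Closed: final G1 returns to the first vertex.

**Shape 2** — `<polygon>` rectangle, stroke `#008000` → engrave (S317, F2542). Machine vertices: (122.266,94.520) → (215.572,94.520) → (215.572,72.320) → (122.266,72.320) → (122.266,94.520). Closed: final G1 returns to the first vertex.

**Shape 3** — `<line>` line segment, stroke `#ff0000` → cut (S878, F983). Machine vertices: (214.456,76.171) → (71.496,93.977). Open path.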